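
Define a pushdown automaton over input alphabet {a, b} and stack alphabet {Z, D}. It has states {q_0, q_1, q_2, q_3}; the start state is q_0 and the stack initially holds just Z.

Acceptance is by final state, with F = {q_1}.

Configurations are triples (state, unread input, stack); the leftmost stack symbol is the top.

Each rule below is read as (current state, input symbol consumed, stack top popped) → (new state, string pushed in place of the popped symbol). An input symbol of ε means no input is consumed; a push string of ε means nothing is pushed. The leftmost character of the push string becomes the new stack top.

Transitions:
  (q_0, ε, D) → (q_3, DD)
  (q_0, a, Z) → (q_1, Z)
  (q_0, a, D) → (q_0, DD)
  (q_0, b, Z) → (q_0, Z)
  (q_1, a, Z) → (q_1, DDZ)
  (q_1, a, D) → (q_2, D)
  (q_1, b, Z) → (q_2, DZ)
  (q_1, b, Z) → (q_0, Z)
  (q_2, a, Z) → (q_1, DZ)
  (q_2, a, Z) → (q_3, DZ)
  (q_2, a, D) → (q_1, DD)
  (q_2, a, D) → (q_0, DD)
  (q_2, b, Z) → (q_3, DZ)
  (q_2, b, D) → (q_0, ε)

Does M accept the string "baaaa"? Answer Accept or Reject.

One accepting computation: (q_0, baaaa, Z) ⊢ (q_0, aaaa, Z) ⊢ (q_1, aaa, Z) ⊢ (q_1, aa, DDZ) ⊢ (q_2, a, DDZ) ⊢ (q_1, ε, DDDZ)
All input consumed and state q_1 ∈ F.

Accept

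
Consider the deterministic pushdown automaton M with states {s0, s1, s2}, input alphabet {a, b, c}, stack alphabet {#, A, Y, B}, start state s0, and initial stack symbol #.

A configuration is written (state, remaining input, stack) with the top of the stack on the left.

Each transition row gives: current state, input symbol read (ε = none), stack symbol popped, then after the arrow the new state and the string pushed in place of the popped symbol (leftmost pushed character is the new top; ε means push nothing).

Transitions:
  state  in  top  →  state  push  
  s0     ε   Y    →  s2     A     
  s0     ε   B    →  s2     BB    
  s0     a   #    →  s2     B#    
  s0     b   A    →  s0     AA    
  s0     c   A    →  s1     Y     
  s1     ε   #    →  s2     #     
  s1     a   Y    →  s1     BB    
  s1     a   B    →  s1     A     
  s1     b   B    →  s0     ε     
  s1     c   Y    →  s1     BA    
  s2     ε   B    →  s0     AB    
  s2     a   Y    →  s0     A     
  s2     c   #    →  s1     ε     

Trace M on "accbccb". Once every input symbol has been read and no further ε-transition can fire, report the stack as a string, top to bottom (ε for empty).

(s0, accbccb, #)
  read a, top #: go to s2, push B# → (s2, ccbccb, B#)
  ε-move, top B: go to s0, push AB → (s0, ccbccb, AB#)
  read c, top A: go to s1, push Y → (s1, cbccb, YB#)
  read c, top Y: go to s1, push BA → (s1, bccb, BAB#)
  read b, top B: go to s0, push ε → (s0, ccb, AB#)
  read c, top A: go to s1, push Y → (s1, cb, YB#)
  read c, top Y: go to s1, push BA → (s1, b, BAB#)
  read b, top B: go to s0, push ε → (s0, ε, AB#)
All input consumed in state s0 with stack AB#.

AB#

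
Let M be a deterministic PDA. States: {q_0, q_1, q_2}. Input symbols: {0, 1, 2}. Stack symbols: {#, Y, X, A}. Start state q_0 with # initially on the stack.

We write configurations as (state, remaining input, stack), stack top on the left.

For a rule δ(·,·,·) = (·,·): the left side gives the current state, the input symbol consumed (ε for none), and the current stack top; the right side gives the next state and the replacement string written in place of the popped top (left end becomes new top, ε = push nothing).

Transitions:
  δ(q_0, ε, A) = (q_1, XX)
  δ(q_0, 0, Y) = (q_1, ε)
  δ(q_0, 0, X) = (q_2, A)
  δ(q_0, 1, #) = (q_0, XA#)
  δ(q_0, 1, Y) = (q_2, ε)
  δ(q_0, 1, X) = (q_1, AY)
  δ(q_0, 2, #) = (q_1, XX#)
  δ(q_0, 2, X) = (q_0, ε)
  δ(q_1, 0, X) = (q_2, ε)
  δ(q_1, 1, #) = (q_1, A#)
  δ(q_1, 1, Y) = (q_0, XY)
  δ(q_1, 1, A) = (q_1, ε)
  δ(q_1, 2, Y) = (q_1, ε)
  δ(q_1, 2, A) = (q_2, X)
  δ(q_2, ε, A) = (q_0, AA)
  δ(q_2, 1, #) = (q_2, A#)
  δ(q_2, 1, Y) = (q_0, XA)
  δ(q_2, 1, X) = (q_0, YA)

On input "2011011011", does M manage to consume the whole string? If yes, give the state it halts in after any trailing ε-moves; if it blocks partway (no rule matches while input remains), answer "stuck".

q_1

(q_0, 2011011011, #) ⊢ (q_1, 011011011, XX#) ⊢ (q_2, 11011011, X#) ⊢ (q_0, 1011011, YA#) ⊢ (q_2, 011011, A#) ⊢ (q_0, 011011, AA#) ⊢ (q_1, 011011, XXA#) ⊢ (q_2, 11011, XA#) ⊢ (q_0, 1011, YAA#) ⊢ (q_2, 011, AA#) ⊢ (q_0, 011, AAA#) ⊢ (q_1, 011, XXAA#) ⊢ (q_2, 11, XAA#) ⊢ (q_0, 1, YAAA#) ⊢ (q_2, ε, AAA#) ⊢ (q_0, ε, AAAA#) ⊢ (q_1, ε, XXAAA#)
All input consumed; M is in state q_1.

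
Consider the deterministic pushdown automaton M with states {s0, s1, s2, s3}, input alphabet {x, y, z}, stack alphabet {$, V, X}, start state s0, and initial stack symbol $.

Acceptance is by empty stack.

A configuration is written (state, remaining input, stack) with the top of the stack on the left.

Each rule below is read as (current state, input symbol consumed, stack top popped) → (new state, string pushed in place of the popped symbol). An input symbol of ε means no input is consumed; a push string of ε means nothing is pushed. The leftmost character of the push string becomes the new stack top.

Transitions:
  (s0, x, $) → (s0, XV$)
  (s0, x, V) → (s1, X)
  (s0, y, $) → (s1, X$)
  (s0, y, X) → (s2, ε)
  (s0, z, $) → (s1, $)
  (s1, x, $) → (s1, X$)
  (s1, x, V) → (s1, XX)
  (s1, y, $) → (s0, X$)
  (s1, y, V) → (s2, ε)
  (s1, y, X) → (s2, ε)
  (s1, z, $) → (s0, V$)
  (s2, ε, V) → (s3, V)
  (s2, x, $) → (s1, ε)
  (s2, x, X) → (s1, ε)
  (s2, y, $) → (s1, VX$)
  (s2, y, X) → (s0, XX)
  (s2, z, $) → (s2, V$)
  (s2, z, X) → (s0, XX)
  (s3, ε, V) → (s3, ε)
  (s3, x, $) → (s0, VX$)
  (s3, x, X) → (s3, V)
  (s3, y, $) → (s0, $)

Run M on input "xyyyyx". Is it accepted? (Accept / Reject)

(s0, xyyyyx, $) ⊢ (s0, yyyyx, XV$) ⊢ (s2, yyyx, V$) ⊢ (s3, yyyx, V$) ⊢ (s3, yyyx, $) ⊢ (s0, yyx, $) ⊢ (s1, yx, X$) ⊢ (s2, x, $) ⊢ (s1, ε, ε)
All input consumed and the stack is empty.

Accept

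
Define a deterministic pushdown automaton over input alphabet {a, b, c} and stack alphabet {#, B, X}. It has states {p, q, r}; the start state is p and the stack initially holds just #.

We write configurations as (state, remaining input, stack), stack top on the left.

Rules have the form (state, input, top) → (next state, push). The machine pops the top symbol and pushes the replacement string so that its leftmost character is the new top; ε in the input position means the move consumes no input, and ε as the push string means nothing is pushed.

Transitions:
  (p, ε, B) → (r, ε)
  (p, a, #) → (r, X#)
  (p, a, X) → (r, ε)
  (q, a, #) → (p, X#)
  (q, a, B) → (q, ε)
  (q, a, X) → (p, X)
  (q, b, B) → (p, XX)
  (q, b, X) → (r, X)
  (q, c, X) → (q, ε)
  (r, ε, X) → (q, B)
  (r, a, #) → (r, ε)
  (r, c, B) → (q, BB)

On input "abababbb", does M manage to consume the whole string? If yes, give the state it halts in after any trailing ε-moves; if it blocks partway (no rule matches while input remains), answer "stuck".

stuck

(p, abababbb, #) ⊢ (r, bababbb, X#) ⊢ (q, bababbb, B#) ⊢ (p, ababbb, XX#) ⊢ (r, babbb, X#) ⊢ (q, babbb, B#) ⊢ (p, abbb, XX#) ⊢ (r, bbb, X#) ⊢ (q, bbb, B#) ⊢ (p, bb, XX#)
No transition for (p, b, top X); M blocks with input bb remaining.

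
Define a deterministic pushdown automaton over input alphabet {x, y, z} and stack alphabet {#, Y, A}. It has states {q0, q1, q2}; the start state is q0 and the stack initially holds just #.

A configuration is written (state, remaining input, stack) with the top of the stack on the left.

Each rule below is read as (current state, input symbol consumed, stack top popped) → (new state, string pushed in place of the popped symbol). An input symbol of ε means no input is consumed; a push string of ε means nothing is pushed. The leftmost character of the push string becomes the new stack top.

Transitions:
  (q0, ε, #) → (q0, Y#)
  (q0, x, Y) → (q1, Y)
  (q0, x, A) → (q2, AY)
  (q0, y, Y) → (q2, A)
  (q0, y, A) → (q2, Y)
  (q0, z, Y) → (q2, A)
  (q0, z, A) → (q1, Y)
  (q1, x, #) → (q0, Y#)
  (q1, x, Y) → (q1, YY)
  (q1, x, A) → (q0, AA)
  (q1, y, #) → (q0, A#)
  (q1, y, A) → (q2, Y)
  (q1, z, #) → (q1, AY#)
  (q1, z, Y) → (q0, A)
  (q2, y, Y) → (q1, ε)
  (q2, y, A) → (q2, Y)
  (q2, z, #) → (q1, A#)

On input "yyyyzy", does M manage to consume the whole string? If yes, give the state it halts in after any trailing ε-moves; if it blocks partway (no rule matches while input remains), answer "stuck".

(q0, yyyyzy, #) ⊢ (q0, yyyyzy, Y#) ⊢ (q2, yyyzy, A#) ⊢ (q2, yyzy, Y#) ⊢ (q1, yzy, #) ⊢ (q0, zy, A#) ⊢ (q1, y, Y#)
No transition for (q1, y, top Y); M blocks with input y remaining.

stuck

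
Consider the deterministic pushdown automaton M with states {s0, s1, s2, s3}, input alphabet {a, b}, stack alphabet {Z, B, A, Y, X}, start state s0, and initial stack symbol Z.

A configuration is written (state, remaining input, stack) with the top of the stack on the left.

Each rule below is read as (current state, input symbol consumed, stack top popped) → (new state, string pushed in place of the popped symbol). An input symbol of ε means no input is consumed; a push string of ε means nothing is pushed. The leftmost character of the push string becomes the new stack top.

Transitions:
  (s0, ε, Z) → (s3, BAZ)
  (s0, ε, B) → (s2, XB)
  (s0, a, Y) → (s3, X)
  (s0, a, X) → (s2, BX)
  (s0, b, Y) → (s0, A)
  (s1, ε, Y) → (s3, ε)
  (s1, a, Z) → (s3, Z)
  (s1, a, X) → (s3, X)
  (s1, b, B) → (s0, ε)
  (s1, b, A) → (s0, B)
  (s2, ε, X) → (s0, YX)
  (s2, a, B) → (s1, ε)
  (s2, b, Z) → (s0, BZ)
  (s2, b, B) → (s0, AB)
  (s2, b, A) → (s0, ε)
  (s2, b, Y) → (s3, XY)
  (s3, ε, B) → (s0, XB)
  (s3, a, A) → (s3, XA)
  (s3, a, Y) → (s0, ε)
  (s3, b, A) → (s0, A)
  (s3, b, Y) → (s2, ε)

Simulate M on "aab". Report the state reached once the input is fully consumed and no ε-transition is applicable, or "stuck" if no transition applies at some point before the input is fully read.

stuck

(s0, aab, Z)
  ε-move, top Z: go to s3, push BAZ → (s3, aab, BAZ)
  ε-move, top B: go to s0, push XB → (s0, aab, XBAZ)
  read a, top X: go to s2, push BX → (s2, ab, BXBAZ)
  read a, top B: go to s1, push ε → (s1, b, XBAZ)
No transition for (s1, b, top X); M blocks with input b remaining.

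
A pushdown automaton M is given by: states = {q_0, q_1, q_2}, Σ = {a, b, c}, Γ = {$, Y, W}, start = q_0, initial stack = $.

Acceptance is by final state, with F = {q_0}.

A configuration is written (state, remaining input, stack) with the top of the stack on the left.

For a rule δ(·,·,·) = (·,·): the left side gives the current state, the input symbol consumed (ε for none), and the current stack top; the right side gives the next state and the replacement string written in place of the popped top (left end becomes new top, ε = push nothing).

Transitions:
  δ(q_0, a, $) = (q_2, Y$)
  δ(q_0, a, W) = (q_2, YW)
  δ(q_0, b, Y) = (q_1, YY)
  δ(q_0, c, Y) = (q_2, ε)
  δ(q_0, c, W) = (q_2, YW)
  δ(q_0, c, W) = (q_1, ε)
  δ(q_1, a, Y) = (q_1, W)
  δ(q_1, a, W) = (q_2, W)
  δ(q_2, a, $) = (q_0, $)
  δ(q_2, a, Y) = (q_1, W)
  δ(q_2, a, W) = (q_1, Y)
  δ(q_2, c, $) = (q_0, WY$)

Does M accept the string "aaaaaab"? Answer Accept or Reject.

Reject

No computation consumes all input and reaches a final state.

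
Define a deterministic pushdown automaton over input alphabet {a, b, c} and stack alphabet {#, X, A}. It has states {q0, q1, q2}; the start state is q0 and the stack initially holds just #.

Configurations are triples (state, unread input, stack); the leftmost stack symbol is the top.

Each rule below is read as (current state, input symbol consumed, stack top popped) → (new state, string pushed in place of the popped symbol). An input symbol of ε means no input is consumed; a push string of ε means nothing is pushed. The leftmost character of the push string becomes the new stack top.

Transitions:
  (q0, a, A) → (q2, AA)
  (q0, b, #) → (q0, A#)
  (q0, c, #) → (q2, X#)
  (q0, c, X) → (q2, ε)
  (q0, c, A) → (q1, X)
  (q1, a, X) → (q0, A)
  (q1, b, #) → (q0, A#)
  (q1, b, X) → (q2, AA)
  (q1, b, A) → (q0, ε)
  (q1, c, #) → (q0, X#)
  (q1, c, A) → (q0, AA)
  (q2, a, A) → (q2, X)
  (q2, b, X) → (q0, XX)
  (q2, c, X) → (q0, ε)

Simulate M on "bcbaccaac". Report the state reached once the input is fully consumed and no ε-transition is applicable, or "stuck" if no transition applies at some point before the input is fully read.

(q0, bcbaccaac, #)
  read b, top #: go to q0, push A# → (q0, cbaccaac, A#)
  read c, top A: go to q1, push X → (q1, baccaac, X#)
  read b, top X: go to q2, push AA → (q2, accaac, AA#)
  read a, top A: go to q2, push X → (q2, ccaac, XA#)
  read c, top X: go to q0, push ε → (q0, caac, A#)
  read c, top A: go to q1, push X → (q1, aac, X#)
  read a, top X: go to q0, push A → (q0, ac, A#)
  read a, top A: go to q2, push AA → (q2, c, AA#)
No transition for (q2, c, top A); M blocks with input c remaining.

stuck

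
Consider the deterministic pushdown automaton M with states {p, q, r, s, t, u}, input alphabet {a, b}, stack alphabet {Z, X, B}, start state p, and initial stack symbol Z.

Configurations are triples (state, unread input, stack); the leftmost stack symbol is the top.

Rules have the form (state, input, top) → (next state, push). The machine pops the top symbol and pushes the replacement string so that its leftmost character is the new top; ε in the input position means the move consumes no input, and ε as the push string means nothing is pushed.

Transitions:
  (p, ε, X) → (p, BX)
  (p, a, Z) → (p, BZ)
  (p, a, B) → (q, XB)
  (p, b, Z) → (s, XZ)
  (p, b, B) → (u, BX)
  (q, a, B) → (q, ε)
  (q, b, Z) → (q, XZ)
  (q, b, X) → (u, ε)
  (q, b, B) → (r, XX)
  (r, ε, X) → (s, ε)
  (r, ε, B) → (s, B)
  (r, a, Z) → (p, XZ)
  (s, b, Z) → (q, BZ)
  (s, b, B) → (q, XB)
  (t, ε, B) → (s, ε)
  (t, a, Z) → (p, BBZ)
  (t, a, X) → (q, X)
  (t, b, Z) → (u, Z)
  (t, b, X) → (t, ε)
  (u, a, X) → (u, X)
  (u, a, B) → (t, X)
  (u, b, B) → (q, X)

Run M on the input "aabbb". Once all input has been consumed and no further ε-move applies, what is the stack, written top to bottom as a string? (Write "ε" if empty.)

Z

(p, aabbb, Z)
  read a, top Z: go to p, push BZ → (p, abbb, BZ)
  read a, top B: go to q, push XB → (q, bbb, XBZ)
  read b, top X: go to u, push ε → (u, bb, BZ)
  read b, top B: go to q, push X → (q, b, XZ)
  read b, top X: go to u, push ε → (u, ε, Z)
All input consumed in state u with stack Z.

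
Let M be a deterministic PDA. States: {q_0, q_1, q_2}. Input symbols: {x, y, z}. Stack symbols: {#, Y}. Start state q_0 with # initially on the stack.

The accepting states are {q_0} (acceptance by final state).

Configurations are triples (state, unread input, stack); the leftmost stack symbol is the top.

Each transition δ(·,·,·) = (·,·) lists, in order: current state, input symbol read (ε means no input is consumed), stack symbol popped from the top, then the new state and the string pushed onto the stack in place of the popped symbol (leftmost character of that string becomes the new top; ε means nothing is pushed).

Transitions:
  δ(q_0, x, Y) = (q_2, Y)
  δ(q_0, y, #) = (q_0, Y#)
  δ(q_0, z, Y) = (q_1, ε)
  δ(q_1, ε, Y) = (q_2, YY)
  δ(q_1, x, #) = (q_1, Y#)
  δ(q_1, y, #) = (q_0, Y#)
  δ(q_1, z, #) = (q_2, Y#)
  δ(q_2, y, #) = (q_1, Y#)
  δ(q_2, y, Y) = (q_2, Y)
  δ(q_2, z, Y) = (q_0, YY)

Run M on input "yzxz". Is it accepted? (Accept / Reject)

Accept

(q_0, yzxz, #)
  read y, top #: go to q_0, push Y# → (q_0, zxz, Y#)
  read z, top Y: go to q_1, push ε → (q_1, xz, #)
  read x, top #: go to q_1, push Y# → (q_1, z, Y#)
  ε-move, top Y: go to q_2, push YY → (q_2, z, YY#)
  read z, top Y: go to q_0, push YY → (q_0, ε, YYY#)
All input consumed; state q_0 ∈ F.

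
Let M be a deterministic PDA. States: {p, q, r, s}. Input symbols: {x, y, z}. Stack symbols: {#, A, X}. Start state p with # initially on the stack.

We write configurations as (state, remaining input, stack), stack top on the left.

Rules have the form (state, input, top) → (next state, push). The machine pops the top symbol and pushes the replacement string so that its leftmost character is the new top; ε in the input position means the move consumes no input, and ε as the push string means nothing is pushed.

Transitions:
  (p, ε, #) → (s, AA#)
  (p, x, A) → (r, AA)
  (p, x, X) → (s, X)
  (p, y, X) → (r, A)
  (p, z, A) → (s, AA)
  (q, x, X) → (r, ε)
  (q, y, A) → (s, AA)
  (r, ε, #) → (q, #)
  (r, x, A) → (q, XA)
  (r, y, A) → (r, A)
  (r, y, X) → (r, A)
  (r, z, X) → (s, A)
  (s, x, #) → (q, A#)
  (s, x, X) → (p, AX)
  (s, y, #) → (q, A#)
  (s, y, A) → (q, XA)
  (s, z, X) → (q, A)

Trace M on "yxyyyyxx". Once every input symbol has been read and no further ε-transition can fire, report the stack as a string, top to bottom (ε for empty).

(p, yxyyyyxx, #) ⊢ (s, yxyyyyxx, AA#) ⊢ (q, xyyyyxx, XAA#) ⊢ (r, yyyyxx, AA#) ⊢ (r, yyyxx, AA#) ⊢ (r, yyxx, AA#) ⊢ (r, yxx, AA#) ⊢ (r, xx, AA#) ⊢ (q, x, XAA#) ⊢ (r, ε, AA#)
All input consumed in state r with stack AA#.

AA#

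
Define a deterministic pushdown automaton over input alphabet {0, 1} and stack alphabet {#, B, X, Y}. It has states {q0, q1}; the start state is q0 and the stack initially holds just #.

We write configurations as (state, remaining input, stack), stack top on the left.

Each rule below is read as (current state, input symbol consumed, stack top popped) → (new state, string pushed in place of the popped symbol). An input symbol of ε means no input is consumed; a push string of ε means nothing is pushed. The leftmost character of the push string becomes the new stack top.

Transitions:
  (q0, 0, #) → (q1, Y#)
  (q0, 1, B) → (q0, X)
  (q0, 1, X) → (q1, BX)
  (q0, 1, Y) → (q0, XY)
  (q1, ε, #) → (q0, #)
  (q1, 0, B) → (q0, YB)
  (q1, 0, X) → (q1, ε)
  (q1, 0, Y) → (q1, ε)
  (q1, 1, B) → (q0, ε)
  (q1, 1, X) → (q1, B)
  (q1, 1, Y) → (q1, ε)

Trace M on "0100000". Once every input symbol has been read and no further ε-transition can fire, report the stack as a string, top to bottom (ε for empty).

(q0, 0100000, #)
  read 0, top #: go to q1, push Y# → (q1, 100000, Y#)
  read 1, top Y: go to q1, push ε → (q1, 00000, #)
  ε-move, top #: go to q0, push # → (q0, 00000, #)
  read 0, top #: go to q1, push Y# → (q1, 0000, Y#)
  read 0, top Y: go to q1, push ε → (q1, 000, #)
  ε-move, top #: go to q0, push # → (q0, 000, #)
  read 0, top #: go to q1, push Y# → (q1, 00, Y#)
  read 0, top Y: go to q1, push ε → (q1, 0, #)
  ε-move, top #: go to q0, push # → (q0, 0, #)
  read 0, top #: go to q1, push Y# → (q1, ε, Y#)
All input consumed in state q1 with stack Y#.

Y#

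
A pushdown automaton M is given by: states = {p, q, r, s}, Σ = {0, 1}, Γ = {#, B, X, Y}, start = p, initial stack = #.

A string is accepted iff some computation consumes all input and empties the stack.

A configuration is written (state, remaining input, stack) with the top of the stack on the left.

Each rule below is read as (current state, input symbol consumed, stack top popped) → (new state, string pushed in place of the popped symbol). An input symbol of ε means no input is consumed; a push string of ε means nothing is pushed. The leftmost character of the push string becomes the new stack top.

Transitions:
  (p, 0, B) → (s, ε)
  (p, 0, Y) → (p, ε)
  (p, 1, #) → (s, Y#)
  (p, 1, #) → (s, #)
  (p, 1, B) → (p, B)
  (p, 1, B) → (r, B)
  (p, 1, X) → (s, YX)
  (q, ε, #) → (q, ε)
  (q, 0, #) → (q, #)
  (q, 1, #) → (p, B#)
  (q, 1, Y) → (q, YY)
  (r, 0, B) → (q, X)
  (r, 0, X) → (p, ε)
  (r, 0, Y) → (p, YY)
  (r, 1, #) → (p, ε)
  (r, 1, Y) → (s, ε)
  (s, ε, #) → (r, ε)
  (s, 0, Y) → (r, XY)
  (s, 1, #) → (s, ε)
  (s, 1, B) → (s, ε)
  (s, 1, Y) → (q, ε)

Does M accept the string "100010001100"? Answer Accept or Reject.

Accept

One accepting computation: (p, 100010001100, #) ⊢ (s, 00010001100, Y#) ⊢ (r, 0010001100, XY#) ⊢ (p, 010001100, Y#) ⊢ (p, 10001100, #) ⊢ (s, 0001100, Y#) ⊢ (r, 001100, XY#) ⊢ (p, 01100, Y#) ⊢ (p, 1100, #) ⊢ (s, 100, Y#) ⊢ (q, 00, #) ⊢ (q, 0, #) ⊢ (q, ε, #) ⊢ (q, ε, ε)
All input consumed and the stack is empty.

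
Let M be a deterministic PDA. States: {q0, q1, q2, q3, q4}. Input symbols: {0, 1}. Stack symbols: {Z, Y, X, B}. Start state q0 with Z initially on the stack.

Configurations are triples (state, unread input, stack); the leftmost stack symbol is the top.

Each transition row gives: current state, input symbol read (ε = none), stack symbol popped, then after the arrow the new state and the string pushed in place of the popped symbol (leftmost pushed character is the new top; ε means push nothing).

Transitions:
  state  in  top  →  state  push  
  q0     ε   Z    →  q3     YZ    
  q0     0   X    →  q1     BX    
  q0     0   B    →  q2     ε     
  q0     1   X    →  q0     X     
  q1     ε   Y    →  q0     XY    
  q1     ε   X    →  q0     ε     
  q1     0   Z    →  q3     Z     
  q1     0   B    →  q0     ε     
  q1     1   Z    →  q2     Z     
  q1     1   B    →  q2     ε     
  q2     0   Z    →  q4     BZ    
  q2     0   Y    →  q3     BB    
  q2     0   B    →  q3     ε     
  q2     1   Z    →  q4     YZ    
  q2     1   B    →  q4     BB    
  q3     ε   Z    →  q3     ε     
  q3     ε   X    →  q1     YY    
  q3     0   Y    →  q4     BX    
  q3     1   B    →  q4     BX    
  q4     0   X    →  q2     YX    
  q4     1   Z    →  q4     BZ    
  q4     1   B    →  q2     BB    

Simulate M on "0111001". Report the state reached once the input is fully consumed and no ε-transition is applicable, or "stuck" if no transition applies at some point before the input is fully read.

(q0, 0111001, Z)
  ε-move, top Z: go to q3, push YZ → (q3, 0111001, YZ)
  read 0, top Y: go to q4, push BX → (q4, 111001, BXZ)
  read 1, top B: go to q2, push BB → (q2, 11001, BBXZ)
  read 1, top B: go to q4, push BB → (q4, 1001, BBBXZ)
  read 1, top B: go to q2, push BB → (q2, 001, BBBBXZ)
  read 0, top B: go to q3, push ε → (q3, 01, BBBXZ)
No transition for (q3, 0, top B); M blocks with input 01 remaining.

stuck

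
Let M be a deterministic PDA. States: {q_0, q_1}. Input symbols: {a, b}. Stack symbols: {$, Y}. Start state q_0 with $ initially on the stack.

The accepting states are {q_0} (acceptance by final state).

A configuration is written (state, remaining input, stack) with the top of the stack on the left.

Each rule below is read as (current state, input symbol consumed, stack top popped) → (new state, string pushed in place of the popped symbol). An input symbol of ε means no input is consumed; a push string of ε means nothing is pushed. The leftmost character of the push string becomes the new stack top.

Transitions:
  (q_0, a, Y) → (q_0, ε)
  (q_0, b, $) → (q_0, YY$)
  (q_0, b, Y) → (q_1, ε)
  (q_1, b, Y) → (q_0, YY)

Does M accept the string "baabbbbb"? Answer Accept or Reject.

(q_0, baabbbbb, $)
  read b, top $: go to q_0, push YY$ → (q_0, aabbbbb, YY$)
  read a, top Y: go to q_0, push ε → (q_0, abbbbb, Y$)
  read a, top Y: go to q_0, push ε → (q_0, bbbbb, $)
  read b, top $: go to q_0, push YY$ → (q_0, bbbb, YY$)
  read b, top Y: go to q_1, push ε → (q_1, bbb, Y$)
  read b, top Y: go to q_0, push YY → (q_0, bb, YY$)
  read b, top Y: go to q_1, push ε → (q_1, b, Y$)
  read b, top Y: go to q_0, push YY → (q_0, ε, YY$)
All input consumed; state q_0 ∈ F.

Accept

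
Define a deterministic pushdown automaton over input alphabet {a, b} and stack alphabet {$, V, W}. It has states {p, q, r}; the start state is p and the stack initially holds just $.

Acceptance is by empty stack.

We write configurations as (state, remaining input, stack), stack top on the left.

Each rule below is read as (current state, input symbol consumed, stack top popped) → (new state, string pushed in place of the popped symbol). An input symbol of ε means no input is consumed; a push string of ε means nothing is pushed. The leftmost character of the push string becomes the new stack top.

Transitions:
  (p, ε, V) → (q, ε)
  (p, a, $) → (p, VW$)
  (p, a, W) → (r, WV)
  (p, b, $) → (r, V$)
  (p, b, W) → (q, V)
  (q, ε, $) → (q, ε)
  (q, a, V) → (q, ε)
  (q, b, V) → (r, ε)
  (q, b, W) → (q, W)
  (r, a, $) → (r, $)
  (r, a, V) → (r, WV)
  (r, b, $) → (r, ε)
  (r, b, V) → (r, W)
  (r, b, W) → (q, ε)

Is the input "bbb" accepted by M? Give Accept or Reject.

Accept

(p, bbb, $) ⊢ (r, bb, V$) ⊢ (r, b, W$) ⊢ (q, ε, $) ⊢ (q, ε, ε)
All input consumed and the stack is empty.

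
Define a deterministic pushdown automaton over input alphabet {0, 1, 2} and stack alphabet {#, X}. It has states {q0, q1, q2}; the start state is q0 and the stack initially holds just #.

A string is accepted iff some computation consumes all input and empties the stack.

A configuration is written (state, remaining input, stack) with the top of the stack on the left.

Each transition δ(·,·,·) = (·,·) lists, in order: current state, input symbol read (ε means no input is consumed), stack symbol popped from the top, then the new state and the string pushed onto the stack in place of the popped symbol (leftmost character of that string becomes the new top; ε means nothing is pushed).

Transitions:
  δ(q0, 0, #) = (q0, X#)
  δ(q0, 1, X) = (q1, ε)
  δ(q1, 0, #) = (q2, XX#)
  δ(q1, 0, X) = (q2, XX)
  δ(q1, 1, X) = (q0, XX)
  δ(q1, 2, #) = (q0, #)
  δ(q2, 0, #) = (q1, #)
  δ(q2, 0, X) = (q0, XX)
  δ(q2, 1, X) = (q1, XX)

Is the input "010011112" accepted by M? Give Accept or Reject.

Reject

(q0, 010011112, #) ⊢ (q0, 10011112, X#) ⊢ (q1, 0011112, #) ⊢ (q2, 011112, XX#) ⊢ (q0, 11112, XXX#) ⊢ (q1, 1112, XX#) ⊢ (q0, 112, XXX#) ⊢ (q1, 12, XX#) ⊢ (q0, 2, XXX#)
No transition applies at (q0, 2, XXX#); input not fully consumed.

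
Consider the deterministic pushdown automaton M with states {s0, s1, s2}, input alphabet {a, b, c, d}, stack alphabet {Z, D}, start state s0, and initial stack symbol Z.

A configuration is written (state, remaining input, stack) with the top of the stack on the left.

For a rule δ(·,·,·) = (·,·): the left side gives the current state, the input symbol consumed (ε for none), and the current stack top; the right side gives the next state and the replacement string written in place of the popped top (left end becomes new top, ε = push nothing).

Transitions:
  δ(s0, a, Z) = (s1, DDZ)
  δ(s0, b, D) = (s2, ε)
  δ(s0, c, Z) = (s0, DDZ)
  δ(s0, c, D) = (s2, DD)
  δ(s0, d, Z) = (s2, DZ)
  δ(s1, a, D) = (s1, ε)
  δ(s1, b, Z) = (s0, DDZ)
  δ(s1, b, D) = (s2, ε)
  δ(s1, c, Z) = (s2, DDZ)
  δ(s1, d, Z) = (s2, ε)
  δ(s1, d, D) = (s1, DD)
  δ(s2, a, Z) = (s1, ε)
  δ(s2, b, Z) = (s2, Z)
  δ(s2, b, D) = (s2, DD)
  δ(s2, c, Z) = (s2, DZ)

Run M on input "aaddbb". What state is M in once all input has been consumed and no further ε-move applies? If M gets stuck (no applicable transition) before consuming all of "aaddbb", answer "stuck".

(s0, aaddbb, Z)
  read a, top Z: go to s1, push DDZ → (s1, addbb, DDZ)
  read a, top D: go to s1, push ε → (s1, ddbb, DZ)
  read d, top D: go to s1, push DD → (s1, dbb, DDZ)
  read d, top D: go to s1, push DD → (s1, bb, DDDZ)
  read b, top D: go to s2, push ε → (s2, b, DDZ)
  read b, top D: go to s2, push DD → (s2, ε, DDDZ)
All input consumed; M is in state s2.

s2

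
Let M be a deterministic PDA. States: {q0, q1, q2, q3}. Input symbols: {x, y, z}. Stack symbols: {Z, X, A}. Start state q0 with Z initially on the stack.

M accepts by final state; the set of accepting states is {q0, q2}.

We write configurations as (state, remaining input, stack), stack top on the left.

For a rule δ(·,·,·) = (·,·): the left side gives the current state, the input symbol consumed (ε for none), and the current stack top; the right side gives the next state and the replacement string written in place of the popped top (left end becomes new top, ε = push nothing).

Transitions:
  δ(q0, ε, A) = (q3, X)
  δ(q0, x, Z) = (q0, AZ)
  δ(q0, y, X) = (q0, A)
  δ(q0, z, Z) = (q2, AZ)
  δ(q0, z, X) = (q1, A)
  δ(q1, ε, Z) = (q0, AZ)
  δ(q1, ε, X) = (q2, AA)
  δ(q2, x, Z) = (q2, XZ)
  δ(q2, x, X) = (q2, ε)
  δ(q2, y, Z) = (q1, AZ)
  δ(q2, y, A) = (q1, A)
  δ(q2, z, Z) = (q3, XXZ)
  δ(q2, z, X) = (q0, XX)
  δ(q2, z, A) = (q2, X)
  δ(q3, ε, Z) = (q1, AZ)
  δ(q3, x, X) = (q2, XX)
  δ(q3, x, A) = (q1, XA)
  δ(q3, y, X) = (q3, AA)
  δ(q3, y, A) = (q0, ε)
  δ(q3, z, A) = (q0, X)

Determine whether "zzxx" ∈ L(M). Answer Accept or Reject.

Accept

(q0, zzxx, Z) ⊢ (q2, zxx, AZ) ⊢ (q2, xx, XZ) ⊢ (q2, x, Z) ⊢ (q2, ε, XZ)
All input consumed; state q2 ∈ F.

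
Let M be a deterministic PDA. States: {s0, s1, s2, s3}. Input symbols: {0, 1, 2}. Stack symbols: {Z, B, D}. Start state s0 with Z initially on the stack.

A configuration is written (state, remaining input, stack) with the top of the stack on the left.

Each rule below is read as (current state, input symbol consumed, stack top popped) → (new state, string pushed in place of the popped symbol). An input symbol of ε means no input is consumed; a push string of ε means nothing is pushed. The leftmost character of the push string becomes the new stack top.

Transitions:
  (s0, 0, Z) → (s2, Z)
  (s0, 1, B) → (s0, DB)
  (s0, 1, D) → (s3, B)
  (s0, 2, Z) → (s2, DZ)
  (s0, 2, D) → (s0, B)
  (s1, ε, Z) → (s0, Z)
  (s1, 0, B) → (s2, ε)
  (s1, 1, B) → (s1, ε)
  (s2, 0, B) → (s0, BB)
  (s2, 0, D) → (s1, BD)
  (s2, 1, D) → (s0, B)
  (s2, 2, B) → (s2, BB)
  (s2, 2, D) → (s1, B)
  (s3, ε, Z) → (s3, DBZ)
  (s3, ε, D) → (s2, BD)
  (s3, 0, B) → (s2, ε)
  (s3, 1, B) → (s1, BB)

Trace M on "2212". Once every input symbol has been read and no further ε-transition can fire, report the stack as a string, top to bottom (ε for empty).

(s0, 2212, Z)
  read 2, top Z: go to s2, push DZ → (s2, 212, DZ)
  read 2, top D: go to s1, push B → (s1, 12, BZ)
  read 1, top B: go to s1, push ε → (s1, 2, Z)
  ε-move, top Z: go to s0, push Z → (s0, 2, Z)
  read 2, top Z: go to s2, push DZ → (s2, ε, DZ)
All input consumed in state s2 with stack DZ.

DZ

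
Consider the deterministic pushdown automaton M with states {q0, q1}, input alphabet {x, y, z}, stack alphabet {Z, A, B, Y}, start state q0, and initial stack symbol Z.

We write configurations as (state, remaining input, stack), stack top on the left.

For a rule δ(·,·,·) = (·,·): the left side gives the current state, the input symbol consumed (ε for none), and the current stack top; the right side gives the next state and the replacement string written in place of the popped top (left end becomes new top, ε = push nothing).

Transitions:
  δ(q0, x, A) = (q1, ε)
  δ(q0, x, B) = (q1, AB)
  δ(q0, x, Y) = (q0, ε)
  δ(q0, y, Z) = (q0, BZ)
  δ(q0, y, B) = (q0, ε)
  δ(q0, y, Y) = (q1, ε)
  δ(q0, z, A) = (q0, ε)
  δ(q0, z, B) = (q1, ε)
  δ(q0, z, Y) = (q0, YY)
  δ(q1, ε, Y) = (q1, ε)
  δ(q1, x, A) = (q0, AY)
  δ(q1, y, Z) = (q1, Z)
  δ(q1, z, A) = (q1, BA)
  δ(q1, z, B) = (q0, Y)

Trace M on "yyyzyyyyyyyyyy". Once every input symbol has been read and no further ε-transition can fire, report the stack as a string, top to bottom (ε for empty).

(q0, yyyzyyyyyyyyyy, Z)
  read y, top Z: go to q0, push BZ → (q0, yyzyyyyyyyyyy, BZ)
  read y, top B: go to q0, push ε → (q0, yzyyyyyyyyyy, Z)
  read y, top Z: go to q0, push BZ → (q0, zyyyyyyyyyy, BZ)
  read z, top B: go to q1, push ε → (q1, yyyyyyyyyy, Z)
  read y, top Z: go to q1, push Z → (q1, yyyyyyyyy, Z)
  read y, top Z: go to q1, push Z → (q1, yyyyyyyy, Z)
  read y, top Z: go to q1, push Z → (q1, yyyyyyy, Z)
  read y, top Z: go to q1, push Z → (q1, yyyyyy, Z)
  read y, top Z: go to q1, push Z → (q1, yyyyy, Z)
  read y, top Z: go to q1, push Z → (q1, yyyy, Z)
  read y, top Z: go to q1, push Z → (q1, yyy, Z)
  read y, top Z: go to q1, push Z → (q1, yy, Z)
  read y, top Z: go to q1, push Z → (q1, y, Z)
  read y, top Z: go to q1, push Z → (q1, ε, Z)
All input consumed in state q1 with stack Z.

Z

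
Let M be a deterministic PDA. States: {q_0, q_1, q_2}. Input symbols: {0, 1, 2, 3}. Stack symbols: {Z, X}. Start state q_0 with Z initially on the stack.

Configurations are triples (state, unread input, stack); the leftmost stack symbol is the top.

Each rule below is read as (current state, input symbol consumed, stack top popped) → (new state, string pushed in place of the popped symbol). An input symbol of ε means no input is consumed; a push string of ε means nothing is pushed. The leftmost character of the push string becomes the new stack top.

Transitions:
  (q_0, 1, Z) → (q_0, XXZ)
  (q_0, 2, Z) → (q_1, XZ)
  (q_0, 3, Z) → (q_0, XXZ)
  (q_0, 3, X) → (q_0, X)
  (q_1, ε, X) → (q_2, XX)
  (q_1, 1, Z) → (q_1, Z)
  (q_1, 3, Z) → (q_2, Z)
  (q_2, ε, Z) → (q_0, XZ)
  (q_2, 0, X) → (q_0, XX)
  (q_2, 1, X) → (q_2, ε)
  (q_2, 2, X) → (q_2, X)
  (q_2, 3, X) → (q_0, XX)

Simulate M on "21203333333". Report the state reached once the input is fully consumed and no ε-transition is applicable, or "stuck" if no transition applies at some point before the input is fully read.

q_0

(q_0, 21203333333, Z)
  read 2, top Z: go to q_1, push XZ → (q_1, 1203333333, XZ)
  ε-move, top X: go to q_2, push XX → (q_2, 1203333333, XXZ)
  read 1, top X: go to q_2, push ε → (q_2, 203333333, XZ)
  read 2, top X: go to q_2, push X → (q_2, 03333333, XZ)
  read 0, top X: go to q_0, push XX → (q_0, 3333333, XXZ)
  read 3, top X: go to q_0, push X → (q_0, 333333, XXZ)
  read 3, top X: go to q_0, push X → (q_0, 33333, XXZ)
  read 3, top X: go to q_0, push X → (q_0, 3333, XXZ)
  read 3, top X: go to q_0, push X → (q_0, 333, XXZ)
  read 3, top X: go to q_0, push X → (q_0, 33, XXZ)
  read 3, top X: go to q_0, push X → (q_0, 3, XXZ)
  read 3, top X: go to q_0, push X → (q_0, ε, XXZ)
All input consumed; M is in state q_0.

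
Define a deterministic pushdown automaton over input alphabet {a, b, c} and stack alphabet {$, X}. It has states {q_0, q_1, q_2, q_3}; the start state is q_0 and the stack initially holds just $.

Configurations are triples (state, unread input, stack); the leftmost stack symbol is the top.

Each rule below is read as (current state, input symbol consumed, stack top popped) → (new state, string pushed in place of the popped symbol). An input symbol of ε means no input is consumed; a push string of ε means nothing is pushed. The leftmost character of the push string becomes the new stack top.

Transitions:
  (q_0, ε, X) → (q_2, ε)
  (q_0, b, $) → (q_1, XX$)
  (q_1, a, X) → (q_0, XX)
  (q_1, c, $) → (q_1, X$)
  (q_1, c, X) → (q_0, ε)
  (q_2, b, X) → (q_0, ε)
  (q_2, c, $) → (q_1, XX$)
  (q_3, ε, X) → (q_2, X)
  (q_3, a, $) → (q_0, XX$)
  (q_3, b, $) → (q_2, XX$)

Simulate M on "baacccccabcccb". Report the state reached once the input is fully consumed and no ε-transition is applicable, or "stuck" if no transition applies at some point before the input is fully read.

stuck

(q_0, baacccccabcccb, $)
  read b, top $: go to q_1, push XX$ → (q_1, aacccccabcccb, XX$)
  read a, top X: go to q_0, push XX → (q_0, acccccabcccb, XXX$)
  ε-move, top X: go to q_2, push ε → (q_2, acccccabcccb, XX$)
No transition for (q_2, a, top X); M blocks with input acccccabcccb remaining.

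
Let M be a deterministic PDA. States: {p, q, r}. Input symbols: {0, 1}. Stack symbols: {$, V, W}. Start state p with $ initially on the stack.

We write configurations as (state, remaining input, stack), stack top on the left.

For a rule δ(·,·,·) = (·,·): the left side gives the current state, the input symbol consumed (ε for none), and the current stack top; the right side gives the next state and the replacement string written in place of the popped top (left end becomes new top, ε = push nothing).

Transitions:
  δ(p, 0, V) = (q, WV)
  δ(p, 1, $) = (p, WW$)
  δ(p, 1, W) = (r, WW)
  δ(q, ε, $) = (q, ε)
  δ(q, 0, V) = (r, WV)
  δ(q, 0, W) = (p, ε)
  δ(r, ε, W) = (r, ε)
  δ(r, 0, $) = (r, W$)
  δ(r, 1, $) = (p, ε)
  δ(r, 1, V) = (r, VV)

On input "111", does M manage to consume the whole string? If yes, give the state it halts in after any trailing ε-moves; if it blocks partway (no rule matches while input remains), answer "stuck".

p

(p, 111, $)
  read 1, top $: go to p, push WW$ → (p, 11, WW$)
  read 1, top W: go to r, push WW → (r, 1, WWW$)
  ε-move, top W: go to r, push ε → (r, 1, WW$)
  ε-move, top W: go to r, push ε → (r, 1, W$)
  ε-move, top W: go to r, push ε → (r, 1, $)
  read 1, top $: go to p, push ε → (p, ε, ε)
All input consumed; M is in state p.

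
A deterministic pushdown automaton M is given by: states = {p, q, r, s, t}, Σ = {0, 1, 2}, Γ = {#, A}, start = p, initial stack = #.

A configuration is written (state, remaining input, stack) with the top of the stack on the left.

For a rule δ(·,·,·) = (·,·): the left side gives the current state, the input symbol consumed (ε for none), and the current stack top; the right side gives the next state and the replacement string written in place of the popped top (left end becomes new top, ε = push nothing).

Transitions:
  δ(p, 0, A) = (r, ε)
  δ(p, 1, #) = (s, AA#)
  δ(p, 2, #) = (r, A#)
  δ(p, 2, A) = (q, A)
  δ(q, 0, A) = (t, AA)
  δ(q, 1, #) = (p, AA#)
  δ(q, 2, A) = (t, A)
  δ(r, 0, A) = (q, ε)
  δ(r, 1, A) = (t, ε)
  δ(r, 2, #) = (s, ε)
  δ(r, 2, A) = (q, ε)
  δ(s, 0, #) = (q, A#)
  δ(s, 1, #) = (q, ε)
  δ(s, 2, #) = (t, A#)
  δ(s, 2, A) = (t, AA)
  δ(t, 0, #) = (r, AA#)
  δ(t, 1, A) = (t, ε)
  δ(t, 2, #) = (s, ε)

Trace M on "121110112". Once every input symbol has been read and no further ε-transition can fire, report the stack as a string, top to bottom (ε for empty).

(p, 121110112, #)
  read 1, top #: go to s, push AA# → (s, 21110112, AA#)
  read 2, top A: go to t, push AA → (t, 1110112, AAA#)
  read 1, top A: go to t, push ε → (t, 110112, AA#)
  read 1, top A: go to t, push ε → (t, 10112, A#)
  read 1, top A: go to t, push ε → (t, 0112, #)
  read 0, top #: go to r, push AA# → (r, 112, AA#)
  read 1, top A: go to t, push ε → (t, 12, A#)
  read 1, top A: go to t, push ε → (t, 2, #)
  read 2, top #: go to s, push ε → (s, ε, ε)
All input consumed in state s with stack ε.

ε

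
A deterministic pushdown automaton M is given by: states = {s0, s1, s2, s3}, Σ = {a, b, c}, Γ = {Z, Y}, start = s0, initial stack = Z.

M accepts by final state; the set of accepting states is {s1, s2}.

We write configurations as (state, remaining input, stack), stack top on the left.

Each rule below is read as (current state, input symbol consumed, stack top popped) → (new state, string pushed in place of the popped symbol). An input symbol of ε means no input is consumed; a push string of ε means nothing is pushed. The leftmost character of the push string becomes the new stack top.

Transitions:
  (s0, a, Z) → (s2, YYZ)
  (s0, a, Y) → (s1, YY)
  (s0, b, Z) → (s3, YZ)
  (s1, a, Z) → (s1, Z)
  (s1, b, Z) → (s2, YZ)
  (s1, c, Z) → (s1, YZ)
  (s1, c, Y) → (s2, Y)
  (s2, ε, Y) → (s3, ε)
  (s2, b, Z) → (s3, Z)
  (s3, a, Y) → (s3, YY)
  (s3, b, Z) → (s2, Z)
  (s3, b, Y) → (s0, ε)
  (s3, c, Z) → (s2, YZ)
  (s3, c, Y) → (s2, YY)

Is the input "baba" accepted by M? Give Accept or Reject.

Accept

(s0, baba, Z)
  read b, top Z: go to s3, push YZ → (s3, aba, YZ)
  read a, top Y: go to s3, push YY → (s3, ba, YYZ)
  read b, top Y: go to s0, push ε → (s0, a, YZ)
  read a, top Y: go to s1, push YY → (s1, ε, YYZ)
All input consumed; state s1 ∈ F.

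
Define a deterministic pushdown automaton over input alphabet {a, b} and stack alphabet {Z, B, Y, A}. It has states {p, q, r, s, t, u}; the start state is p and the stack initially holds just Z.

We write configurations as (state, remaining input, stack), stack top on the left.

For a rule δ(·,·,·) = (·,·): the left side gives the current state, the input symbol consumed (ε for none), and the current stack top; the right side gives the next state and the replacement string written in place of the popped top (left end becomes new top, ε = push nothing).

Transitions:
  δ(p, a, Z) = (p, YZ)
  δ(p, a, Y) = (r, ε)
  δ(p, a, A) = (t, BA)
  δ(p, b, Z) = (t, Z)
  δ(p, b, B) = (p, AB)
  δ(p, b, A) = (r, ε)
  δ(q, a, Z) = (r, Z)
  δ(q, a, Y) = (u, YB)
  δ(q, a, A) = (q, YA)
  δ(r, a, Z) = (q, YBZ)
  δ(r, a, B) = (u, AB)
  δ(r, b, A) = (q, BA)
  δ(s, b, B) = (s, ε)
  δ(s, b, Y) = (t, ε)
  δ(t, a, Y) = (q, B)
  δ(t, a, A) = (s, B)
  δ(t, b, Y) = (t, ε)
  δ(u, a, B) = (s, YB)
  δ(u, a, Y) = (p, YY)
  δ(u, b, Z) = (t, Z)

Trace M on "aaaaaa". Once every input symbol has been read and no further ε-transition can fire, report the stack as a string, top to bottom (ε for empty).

YBBZ

(p, aaaaaa, Z)
  read a, top Z: go to p, push YZ → (p, aaaaa, YZ)
  read a, top Y: go to r, push ε → (r, aaaa, Z)
  read a, top Z: go to q, push YBZ → (q, aaa, YBZ)
  read a, top Y: go to u, push YB → (u, aa, YBBZ)
  read a, top Y: go to p, push YY → (p, a, YYBBZ)
  read a, top Y: go to r, push ε → (r, ε, YBBZ)
All input consumed in state r with stack YBBZ.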